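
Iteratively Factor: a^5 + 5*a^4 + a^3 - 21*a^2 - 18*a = (a + 3)*(a^4 + 2*a^3 - 5*a^2 - 6*a) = (a + 3)^2*(a^3 - a^2 - 2*a) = (a + 1)*(a + 3)^2*(a^2 - 2*a) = (a - 2)*(a + 1)*(a + 3)^2*(a)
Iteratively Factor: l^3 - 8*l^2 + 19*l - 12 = (l - 1)*(l^2 - 7*l + 12) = (l - 4)*(l - 1)*(l - 3)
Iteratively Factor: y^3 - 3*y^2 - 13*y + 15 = (y - 5)*(y^2 + 2*y - 3) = (y - 5)*(y - 1)*(y + 3)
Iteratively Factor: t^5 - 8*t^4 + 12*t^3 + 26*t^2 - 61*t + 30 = (t - 1)*(t^4 - 7*t^3 + 5*t^2 + 31*t - 30) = (t - 3)*(t - 1)*(t^3 - 4*t^2 - 7*t + 10) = (t - 5)*(t - 3)*(t - 1)*(t^2 + t - 2) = (t - 5)*(t - 3)*(t - 1)^2*(t + 2)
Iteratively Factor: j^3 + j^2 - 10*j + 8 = (j - 1)*(j^2 + 2*j - 8) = (j - 1)*(j + 4)*(j - 2)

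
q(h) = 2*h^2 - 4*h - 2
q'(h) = 4*h - 4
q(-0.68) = 1.64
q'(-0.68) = -6.72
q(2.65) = 1.44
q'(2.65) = 6.60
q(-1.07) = 4.57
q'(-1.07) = -8.28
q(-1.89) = 12.70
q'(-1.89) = -11.56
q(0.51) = -3.52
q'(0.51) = -1.96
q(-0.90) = 3.22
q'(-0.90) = -7.60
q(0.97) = -4.00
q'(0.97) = -0.12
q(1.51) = -3.48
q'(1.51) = 2.04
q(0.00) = -2.00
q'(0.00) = -4.00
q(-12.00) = 334.00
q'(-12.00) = -52.00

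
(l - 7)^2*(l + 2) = l^3 - 12*l^2 + 21*l + 98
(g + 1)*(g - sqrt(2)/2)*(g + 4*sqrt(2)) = g^3 + g^2 + 7*sqrt(2)*g^2/2 - 4*g + 7*sqrt(2)*g/2 - 4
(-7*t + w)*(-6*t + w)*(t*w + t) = 42*t^3*w + 42*t^3 - 13*t^2*w^2 - 13*t^2*w + t*w^3 + t*w^2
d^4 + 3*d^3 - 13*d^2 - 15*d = d*(d - 3)*(d + 1)*(d + 5)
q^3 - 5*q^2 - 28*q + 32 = (q - 8)*(q - 1)*(q + 4)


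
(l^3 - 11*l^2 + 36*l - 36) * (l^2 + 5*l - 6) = l^5 - 6*l^4 - 25*l^3 + 210*l^2 - 396*l + 216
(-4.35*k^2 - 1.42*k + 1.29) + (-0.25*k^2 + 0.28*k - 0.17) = -4.6*k^2 - 1.14*k + 1.12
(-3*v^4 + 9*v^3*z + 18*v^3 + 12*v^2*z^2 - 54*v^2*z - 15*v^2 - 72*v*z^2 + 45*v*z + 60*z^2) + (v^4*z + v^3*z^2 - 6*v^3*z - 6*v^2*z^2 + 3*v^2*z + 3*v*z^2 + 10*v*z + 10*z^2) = v^4*z - 3*v^4 + v^3*z^2 + 3*v^3*z + 18*v^3 + 6*v^2*z^2 - 51*v^2*z - 15*v^2 - 69*v*z^2 + 55*v*z + 70*z^2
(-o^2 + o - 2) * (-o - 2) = o^3 + o^2 + 4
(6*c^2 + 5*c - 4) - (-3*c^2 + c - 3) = 9*c^2 + 4*c - 1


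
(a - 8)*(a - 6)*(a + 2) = a^3 - 12*a^2 + 20*a + 96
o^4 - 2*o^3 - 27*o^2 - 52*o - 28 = (o - 7)*(o + 1)*(o + 2)^2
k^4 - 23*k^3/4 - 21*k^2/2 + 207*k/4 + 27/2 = (k - 6)*(k - 3)*(k + 1/4)*(k + 3)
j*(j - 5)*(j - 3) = j^3 - 8*j^2 + 15*j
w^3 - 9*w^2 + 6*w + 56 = (w - 7)*(w - 4)*(w + 2)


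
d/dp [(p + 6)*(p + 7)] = 2*p + 13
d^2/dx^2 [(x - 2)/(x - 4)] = 4/(x - 4)^3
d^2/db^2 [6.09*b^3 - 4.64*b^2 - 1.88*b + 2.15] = 36.54*b - 9.28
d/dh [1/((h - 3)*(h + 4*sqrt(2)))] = ((3 - h)*(h + 4*sqrt(2)) - (h - 3)^2)/((h - 3)^3*(h + 4*sqrt(2))^2)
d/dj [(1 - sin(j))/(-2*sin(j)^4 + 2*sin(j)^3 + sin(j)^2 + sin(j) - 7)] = (-6*sin(j)^4 + 12*sin(j)^3 - 5*sin(j)^2 - 2*sin(j) + 6)*cos(j)/(2*sin(j)^4 - 2*sin(j)^3 - sin(j)^2 - sin(j) + 7)^2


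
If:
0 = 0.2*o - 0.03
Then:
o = 0.15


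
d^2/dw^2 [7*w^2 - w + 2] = 14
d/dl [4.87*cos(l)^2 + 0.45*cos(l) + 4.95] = -(9.74*cos(l) + 0.45)*sin(l)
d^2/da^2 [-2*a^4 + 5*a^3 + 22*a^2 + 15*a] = -24*a^2 + 30*a + 44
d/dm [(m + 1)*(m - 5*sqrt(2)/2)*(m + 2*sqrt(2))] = 3*m^2 - sqrt(2)*m + 2*m - 10 - sqrt(2)/2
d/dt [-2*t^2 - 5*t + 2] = -4*t - 5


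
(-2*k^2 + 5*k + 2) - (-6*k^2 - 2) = 4*k^2 + 5*k + 4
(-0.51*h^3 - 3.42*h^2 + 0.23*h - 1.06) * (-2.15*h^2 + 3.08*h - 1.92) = 1.0965*h^5 + 5.7822*h^4 - 10.0489*h^3 + 9.5538*h^2 - 3.7064*h + 2.0352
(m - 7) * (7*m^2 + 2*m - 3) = 7*m^3 - 47*m^2 - 17*m + 21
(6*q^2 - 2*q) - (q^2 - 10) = 5*q^2 - 2*q + 10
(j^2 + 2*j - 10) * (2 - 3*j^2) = -3*j^4 - 6*j^3 + 32*j^2 + 4*j - 20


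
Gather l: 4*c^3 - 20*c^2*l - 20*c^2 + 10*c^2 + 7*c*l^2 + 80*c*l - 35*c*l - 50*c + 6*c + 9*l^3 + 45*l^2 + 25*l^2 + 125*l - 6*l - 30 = 4*c^3 - 10*c^2 - 44*c + 9*l^3 + l^2*(7*c + 70) + l*(-20*c^2 + 45*c + 119) - 30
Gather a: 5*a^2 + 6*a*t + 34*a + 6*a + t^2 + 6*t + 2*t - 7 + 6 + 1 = 5*a^2 + a*(6*t + 40) + t^2 + 8*t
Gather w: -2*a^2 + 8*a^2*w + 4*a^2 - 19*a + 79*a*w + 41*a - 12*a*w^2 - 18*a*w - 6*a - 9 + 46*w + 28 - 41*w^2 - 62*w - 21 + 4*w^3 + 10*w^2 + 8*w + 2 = 2*a^2 + 16*a + 4*w^3 + w^2*(-12*a - 31) + w*(8*a^2 + 61*a - 8)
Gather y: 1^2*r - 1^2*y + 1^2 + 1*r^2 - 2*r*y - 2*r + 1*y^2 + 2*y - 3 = r^2 - r + y^2 + y*(1 - 2*r) - 2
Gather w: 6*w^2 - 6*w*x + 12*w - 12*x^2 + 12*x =6*w^2 + w*(12 - 6*x) - 12*x^2 + 12*x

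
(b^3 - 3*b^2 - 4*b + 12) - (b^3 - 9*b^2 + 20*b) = 6*b^2 - 24*b + 12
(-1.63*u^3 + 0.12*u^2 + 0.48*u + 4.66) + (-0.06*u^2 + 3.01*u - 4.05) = -1.63*u^3 + 0.06*u^2 + 3.49*u + 0.61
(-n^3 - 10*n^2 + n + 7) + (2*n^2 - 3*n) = -n^3 - 8*n^2 - 2*n + 7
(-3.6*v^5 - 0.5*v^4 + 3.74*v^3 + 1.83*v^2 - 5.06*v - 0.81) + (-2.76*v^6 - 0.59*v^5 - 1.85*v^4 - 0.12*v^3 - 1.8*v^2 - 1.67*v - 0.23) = -2.76*v^6 - 4.19*v^5 - 2.35*v^4 + 3.62*v^3 + 0.03*v^2 - 6.73*v - 1.04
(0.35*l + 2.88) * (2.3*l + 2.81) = 0.805*l^2 + 7.6075*l + 8.0928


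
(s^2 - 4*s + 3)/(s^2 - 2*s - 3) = (s - 1)/(s + 1)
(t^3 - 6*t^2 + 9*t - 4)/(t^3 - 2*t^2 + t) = (t - 4)/t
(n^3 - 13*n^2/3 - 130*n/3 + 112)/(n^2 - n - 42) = (3*n^2 - 31*n + 56)/(3*(n - 7))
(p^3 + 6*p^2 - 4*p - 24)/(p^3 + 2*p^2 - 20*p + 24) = (p + 2)/(p - 2)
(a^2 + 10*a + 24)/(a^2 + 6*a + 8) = (a + 6)/(a + 2)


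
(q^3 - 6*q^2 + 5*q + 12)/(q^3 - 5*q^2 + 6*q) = (q^2 - 3*q - 4)/(q*(q - 2))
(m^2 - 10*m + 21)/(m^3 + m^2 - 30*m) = (m^2 - 10*m + 21)/(m*(m^2 + m - 30))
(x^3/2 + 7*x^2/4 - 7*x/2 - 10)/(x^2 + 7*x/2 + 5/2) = (2*x^3 + 7*x^2 - 14*x - 40)/(2*(2*x^2 + 7*x + 5))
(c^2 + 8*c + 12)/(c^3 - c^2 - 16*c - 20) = (c + 6)/(c^2 - 3*c - 10)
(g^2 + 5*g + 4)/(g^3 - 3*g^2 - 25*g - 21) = (g + 4)/(g^2 - 4*g - 21)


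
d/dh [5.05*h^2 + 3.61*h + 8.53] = 10.1*h + 3.61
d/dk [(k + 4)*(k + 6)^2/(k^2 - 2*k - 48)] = (k^2 - 16*k - 104)/(k^2 - 16*k + 64)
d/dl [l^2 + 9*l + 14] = 2*l + 9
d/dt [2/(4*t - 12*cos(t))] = -(3*sin(t) + 1)/(2*(t - 3*cos(t))^2)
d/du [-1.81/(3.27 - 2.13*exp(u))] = -3.8553*exp(u)/(2.13*exp(u) - 3.27)^2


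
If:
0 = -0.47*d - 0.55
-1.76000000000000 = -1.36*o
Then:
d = -1.17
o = 1.29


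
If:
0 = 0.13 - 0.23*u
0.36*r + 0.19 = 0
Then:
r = -0.53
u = 0.57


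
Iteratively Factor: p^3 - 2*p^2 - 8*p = (p)*(p^2 - 2*p - 8) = p*(p - 4)*(p + 2)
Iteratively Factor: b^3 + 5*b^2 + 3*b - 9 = (b + 3)*(b^2 + 2*b - 3) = (b + 3)^2*(b - 1)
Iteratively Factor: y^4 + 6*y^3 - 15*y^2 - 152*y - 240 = (y - 5)*(y^3 + 11*y^2 + 40*y + 48) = (y - 5)*(y + 4)*(y^2 + 7*y + 12) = (y - 5)*(y + 4)^2*(y + 3)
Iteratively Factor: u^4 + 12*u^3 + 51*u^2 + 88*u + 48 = (u + 1)*(u^3 + 11*u^2 + 40*u + 48) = (u + 1)*(u + 4)*(u^2 + 7*u + 12) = (u + 1)*(u + 4)^2*(u + 3)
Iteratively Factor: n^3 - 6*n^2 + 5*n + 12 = (n + 1)*(n^2 - 7*n + 12) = (n - 3)*(n + 1)*(n - 4)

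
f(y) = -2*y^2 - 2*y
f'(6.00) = -26.00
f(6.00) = -84.00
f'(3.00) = -14.00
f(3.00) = -24.00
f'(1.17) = -6.68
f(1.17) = -5.08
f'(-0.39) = -0.44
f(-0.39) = 0.48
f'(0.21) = -2.84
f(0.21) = -0.51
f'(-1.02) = 2.08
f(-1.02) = -0.04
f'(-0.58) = 0.32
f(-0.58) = 0.49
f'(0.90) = -5.60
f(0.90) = -3.42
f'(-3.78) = 13.12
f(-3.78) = -21.02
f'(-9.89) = 37.56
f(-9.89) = -175.84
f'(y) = -4*y - 2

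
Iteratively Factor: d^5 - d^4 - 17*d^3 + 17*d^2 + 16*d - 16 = (d + 1)*(d^4 - 2*d^3 - 15*d^2 + 32*d - 16) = (d - 1)*(d + 1)*(d^3 - d^2 - 16*d + 16) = (d - 1)*(d + 1)*(d + 4)*(d^2 - 5*d + 4) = (d - 4)*(d - 1)*(d + 1)*(d + 4)*(d - 1)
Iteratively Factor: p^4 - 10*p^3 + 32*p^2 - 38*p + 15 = (p - 5)*(p^3 - 5*p^2 + 7*p - 3) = (p - 5)*(p - 3)*(p^2 - 2*p + 1) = (p - 5)*(p - 3)*(p - 1)*(p - 1)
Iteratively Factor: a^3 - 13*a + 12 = (a - 3)*(a^2 + 3*a - 4) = (a - 3)*(a + 4)*(a - 1)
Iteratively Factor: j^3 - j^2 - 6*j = (j + 2)*(j^2 - 3*j) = (j - 3)*(j + 2)*(j)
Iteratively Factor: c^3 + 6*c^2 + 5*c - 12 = (c - 1)*(c^2 + 7*c + 12) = (c - 1)*(c + 4)*(c + 3)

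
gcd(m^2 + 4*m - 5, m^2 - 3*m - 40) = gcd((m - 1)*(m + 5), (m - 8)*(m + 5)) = m + 5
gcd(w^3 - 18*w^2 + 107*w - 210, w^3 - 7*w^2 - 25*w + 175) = w^2 - 12*w + 35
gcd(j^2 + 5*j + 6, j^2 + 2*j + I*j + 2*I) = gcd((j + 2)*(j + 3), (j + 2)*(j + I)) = j + 2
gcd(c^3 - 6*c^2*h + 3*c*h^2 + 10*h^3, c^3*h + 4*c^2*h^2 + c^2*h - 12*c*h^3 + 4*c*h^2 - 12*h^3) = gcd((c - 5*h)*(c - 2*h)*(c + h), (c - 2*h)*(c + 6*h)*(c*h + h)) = c - 2*h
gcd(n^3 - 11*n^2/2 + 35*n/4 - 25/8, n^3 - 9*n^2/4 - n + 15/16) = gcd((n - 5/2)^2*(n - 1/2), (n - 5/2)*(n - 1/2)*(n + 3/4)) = n^2 - 3*n + 5/4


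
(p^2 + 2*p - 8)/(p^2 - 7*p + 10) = (p + 4)/(p - 5)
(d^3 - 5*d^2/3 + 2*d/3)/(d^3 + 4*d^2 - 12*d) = (3*d^2 - 5*d + 2)/(3*(d^2 + 4*d - 12))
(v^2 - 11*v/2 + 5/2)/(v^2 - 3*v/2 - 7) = (-2*v^2 + 11*v - 5)/(-2*v^2 + 3*v + 14)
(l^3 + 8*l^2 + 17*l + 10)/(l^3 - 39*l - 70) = (l + 1)/(l - 7)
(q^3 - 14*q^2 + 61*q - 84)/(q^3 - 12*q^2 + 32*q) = (q^2 - 10*q + 21)/(q*(q - 8))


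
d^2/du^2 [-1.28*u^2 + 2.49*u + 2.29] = -2.56000000000000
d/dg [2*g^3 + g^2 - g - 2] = 6*g^2 + 2*g - 1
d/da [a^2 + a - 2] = 2*a + 1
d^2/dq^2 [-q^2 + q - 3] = -2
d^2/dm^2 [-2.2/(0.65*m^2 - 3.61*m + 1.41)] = (1.859*m^2 - 10.3246*m - 2.2*(1.3*m - 3.61)*(2.6*m - 7.22) + 4.0326)/(0.65*m^2 - 3.61*m + 1.41)^3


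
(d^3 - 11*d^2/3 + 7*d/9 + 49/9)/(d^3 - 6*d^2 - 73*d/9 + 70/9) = (9*d^3 - 33*d^2 + 7*d + 49)/(9*d^3 - 54*d^2 - 73*d + 70)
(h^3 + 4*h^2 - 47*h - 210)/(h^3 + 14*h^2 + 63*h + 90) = (h - 7)/(h + 3)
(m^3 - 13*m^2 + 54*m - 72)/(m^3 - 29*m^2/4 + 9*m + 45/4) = 4*(m^2 - 10*m + 24)/(4*m^2 - 17*m - 15)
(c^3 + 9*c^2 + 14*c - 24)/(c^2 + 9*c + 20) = (c^2 + 5*c - 6)/(c + 5)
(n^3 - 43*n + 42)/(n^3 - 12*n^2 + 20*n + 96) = (n^2 + 6*n - 7)/(n^2 - 6*n - 16)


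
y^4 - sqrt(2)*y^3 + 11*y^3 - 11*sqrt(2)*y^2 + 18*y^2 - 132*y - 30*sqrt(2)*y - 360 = (y + 5)*(y + 6)*(y - 3*sqrt(2))*(y + 2*sqrt(2))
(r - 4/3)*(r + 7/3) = r^2 + r - 28/9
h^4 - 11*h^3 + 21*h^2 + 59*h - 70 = (h - 7)*(h - 5)*(h - 1)*(h + 2)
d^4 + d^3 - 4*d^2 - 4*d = d*(d - 2)*(d + 1)*(d + 2)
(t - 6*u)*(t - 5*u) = t^2 - 11*t*u + 30*u^2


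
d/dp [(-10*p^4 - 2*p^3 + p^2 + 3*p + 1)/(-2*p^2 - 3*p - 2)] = (40*p^5 + 94*p^4 + 92*p^3 + 15*p^2 - 3)/(4*p^4 + 12*p^3 + 17*p^2 + 12*p + 4)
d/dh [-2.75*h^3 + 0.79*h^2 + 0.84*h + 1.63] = -8.25*h^2 + 1.58*h + 0.84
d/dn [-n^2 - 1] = -2*n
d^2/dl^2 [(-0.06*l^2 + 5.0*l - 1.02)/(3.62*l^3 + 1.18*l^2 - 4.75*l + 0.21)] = (-1.572528*l^6 + 393.132*l^5 - 38.4400560000001*l^4 + 116.127456*l^3 + 51.18912*l^2 + 31.521024*l - 35.55228)/(47.437928*l^9 + 46.389576*l^8 - 171.616236*l^7 - 111.841796*l^6 + 230.569266*l^5 + 59.082762*l^4 - 113.755249*l^3 + 14.370489*l^2 - 0.628425*l + 0.009261)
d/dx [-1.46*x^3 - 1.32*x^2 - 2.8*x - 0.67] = -4.38*x^2 - 2.64*x - 2.8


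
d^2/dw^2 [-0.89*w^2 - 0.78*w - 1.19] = -1.78000000000000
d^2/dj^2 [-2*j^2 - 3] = -4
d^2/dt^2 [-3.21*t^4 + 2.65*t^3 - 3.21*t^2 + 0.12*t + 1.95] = -38.52*t^2 + 15.9*t - 6.42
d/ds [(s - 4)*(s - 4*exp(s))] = s - (s - 4)*(4*exp(s) - 1) - 4*exp(s)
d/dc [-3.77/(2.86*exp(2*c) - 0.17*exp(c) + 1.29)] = (21.5644*exp(c) - 0.6409)*exp(c)/(2.86*exp(2*c) - 0.17*exp(c) + 1.29)^2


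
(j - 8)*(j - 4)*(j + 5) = j^3 - 7*j^2 - 28*j + 160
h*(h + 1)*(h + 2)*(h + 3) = h^4 + 6*h^3 + 11*h^2 + 6*h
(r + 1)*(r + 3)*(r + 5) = r^3 + 9*r^2 + 23*r + 15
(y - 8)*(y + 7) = y^2 - y - 56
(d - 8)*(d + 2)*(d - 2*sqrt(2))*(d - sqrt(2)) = d^4 - 6*d^3 - 3*sqrt(2)*d^3 - 12*d^2 + 18*sqrt(2)*d^2 - 24*d + 48*sqrt(2)*d - 64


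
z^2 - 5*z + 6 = (z - 3)*(z - 2)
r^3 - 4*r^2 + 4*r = r*(r - 2)^2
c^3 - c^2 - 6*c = c*(c - 3)*(c + 2)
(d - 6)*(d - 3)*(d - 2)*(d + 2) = d^4 - 9*d^3 + 14*d^2 + 36*d - 72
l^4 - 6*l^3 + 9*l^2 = l^2*(l - 3)^2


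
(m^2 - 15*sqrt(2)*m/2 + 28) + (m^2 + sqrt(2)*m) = 2*m^2 - 13*sqrt(2)*m/2 + 28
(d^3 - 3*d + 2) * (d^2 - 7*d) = d^5 - 7*d^4 - 3*d^3 + 23*d^2 - 14*d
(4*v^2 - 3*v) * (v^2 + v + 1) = 4*v^4 + v^3 + v^2 - 3*v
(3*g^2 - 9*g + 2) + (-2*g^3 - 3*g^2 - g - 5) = -2*g^3 - 10*g - 3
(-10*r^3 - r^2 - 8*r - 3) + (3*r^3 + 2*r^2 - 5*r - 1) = -7*r^3 + r^2 - 13*r - 4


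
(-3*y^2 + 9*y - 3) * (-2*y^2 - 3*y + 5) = 6*y^4 - 9*y^3 - 36*y^2 + 54*y - 15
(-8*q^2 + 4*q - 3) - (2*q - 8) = -8*q^2 + 2*q + 5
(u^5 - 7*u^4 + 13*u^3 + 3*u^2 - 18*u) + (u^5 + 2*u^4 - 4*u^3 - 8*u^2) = 2*u^5 - 5*u^4 + 9*u^3 - 5*u^2 - 18*u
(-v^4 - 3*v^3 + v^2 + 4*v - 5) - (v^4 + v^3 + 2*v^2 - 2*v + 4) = -2*v^4 - 4*v^3 - v^2 + 6*v - 9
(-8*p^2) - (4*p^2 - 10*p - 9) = -12*p^2 + 10*p + 9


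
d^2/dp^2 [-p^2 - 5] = -2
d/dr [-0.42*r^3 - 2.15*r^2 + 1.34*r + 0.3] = -1.26*r^2 - 4.3*r + 1.34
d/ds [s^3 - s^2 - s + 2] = 3*s^2 - 2*s - 1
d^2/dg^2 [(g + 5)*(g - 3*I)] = 2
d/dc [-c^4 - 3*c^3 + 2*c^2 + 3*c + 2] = -4*c^3 - 9*c^2 + 4*c + 3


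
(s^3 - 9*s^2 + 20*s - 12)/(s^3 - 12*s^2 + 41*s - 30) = (s - 2)/(s - 5)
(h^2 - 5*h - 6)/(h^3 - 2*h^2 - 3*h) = (h - 6)/(h*(h - 3))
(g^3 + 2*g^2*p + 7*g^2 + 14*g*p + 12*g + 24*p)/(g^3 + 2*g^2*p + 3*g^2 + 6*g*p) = (g + 4)/g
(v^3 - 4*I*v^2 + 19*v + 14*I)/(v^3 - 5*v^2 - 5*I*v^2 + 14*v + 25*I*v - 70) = (v + I)/(v - 5)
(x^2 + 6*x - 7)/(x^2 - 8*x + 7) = (x + 7)/(x - 7)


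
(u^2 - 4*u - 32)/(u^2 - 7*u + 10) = (u^2 - 4*u - 32)/(u^2 - 7*u + 10)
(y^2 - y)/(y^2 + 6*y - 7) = y/(y + 7)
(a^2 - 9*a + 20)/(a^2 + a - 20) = (a - 5)/(a + 5)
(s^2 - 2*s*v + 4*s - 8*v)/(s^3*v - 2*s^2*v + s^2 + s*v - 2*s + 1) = (s^2 - 2*s*v + 4*s - 8*v)/(s^3*v - 2*s^2*v + s^2 + s*v - 2*s + 1)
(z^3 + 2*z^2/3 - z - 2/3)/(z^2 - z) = z + 5/3 + 2/(3*z)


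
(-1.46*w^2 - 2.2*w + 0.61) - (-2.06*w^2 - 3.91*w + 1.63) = 0.6*w^2 + 1.71*w - 1.02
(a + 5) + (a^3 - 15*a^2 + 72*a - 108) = a^3 - 15*a^2 + 73*a - 103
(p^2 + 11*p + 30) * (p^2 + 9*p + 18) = p^4 + 20*p^3 + 147*p^2 + 468*p + 540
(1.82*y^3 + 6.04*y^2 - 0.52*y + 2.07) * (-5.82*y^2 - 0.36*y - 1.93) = -10.5924*y^5 - 35.808*y^4 - 2.6606*y^3 - 23.5174*y^2 + 0.2584*y - 3.9951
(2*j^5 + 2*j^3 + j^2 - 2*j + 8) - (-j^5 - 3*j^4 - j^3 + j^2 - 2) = 3*j^5 + 3*j^4 + 3*j^3 - 2*j + 10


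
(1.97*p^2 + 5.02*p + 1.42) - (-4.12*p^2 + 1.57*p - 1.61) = 6.09*p^2 + 3.45*p + 3.03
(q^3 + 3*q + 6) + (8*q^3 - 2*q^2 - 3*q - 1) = 9*q^3 - 2*q^2 + 5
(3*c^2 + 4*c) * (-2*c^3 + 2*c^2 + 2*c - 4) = -6*c^5 - 2*c^4 + 14*c^3 - 4*c^2 - 16*c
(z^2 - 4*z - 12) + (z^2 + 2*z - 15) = 2*z^2 - 2*z - 27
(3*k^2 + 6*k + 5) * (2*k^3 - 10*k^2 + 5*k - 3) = 6*k^5 - 18*k^4 - 35*k^3 - 29*k^2 + 7*k - 15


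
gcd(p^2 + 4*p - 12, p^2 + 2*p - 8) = p - 2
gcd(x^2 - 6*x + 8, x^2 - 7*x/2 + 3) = x - 2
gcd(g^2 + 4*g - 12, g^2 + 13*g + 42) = g + 6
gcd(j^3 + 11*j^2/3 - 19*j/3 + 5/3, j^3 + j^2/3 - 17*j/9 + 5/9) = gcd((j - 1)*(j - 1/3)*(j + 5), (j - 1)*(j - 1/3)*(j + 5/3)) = j^2 - 4*j/3 + 1/3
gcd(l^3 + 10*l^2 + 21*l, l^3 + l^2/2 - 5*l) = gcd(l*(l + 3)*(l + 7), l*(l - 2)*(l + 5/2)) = l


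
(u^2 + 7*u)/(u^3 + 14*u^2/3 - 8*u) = 3*(u + 7)/(3*u^2 + 14*u - 24)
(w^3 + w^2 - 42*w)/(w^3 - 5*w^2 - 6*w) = (w + 7)/(w + 1)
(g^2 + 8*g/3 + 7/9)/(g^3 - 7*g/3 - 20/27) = 3*(3*g + 7)/(9*g^2 - 3*g - 20)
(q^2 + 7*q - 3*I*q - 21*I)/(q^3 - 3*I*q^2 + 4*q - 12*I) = (q + 7)/(q^2 + 4)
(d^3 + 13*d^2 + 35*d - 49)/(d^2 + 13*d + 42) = (d^2 + 6*d - 7)/(d + 6)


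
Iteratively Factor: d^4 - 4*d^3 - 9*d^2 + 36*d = (d)*(d^3 - 4*d^2 - 9*d + 36) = d*(d - 3)*(d^2 - d - 12) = d*(d - 3)*(d + 3)*(d - 4)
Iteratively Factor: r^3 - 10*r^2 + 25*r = (r)*(r^2 - 10*r + 25) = r*(r - 5)*(r - 5)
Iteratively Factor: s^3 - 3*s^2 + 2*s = (s - 2)*(s^2 - s) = s*(s - 2)*(s - 1)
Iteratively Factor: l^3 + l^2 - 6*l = (l - 2)*(l^2 + 3*l) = l*(l - 2)*(l + 3)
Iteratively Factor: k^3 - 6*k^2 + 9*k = (k - 3)*(k^2 - 3*k) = k*(k - 3)*(k - 3)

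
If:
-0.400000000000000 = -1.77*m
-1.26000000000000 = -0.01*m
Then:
No Solution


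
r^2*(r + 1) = r^3 + r^2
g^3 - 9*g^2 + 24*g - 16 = (g - 4)^2*(g - 1)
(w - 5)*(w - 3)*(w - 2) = w^3 - 10*w^2 + 31*w - 30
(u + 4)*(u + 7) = u^2 + 11*u + 28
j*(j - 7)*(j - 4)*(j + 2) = j^4 - 9*j^3 + 6*j^2 + 56*j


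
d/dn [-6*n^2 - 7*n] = -12*n - 7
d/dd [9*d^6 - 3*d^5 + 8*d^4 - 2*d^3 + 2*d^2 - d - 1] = 54*d^5 - 15*d^4 + 32*d^3 - 6*d^2 + 4*d - 1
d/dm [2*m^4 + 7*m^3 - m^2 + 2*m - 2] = 8*m^3 + 21*m^2 - 2*m + 2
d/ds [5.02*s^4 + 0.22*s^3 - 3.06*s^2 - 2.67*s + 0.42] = 20.08*s^3 + 0.66*s^2 - 6.12*s - 2.67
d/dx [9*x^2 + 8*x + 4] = 18*x + 8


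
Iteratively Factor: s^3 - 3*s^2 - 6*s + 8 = (s + 2)*(s^2 - 5*s + 4) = (s - 4)*(s + 2)*(s - 1)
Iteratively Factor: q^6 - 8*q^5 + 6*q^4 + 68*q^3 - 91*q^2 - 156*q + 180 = (q - 1)*(q^5 - 7*q^4 - q^3 + 67*q^2 - 24*q - 180) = (q - 1)*(q + 2)*(q^4 - 9*q^3 + 17*q^2 + 33*q - 90) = (q - 1)*(q + 2)^2*(q^3 - 11*q^2 + 39*q - 45) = (q - 3)*(q - 1)*(q + 2)^2*(q^2 - 8*q + 15) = (q - 5)*(q - 3)*(q - 1)*(q + 2)^2*(q - 3)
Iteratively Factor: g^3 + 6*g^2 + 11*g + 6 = (g + 3)*(g^2 + 3*g + 2) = (g + 1)*(g + 3)*(g + 2)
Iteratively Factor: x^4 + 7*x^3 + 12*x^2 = (x + 4)*(x^3 + 3*x^2) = (x + 3)*(x + 4)*(x^2) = x*(x + 3)*(x + 4)*(x)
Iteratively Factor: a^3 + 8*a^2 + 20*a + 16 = (a + 2)*(a^2 + 6*a + 8) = (a + 2)^2*(a + 4)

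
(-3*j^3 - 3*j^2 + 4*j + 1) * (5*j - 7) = -15*j^4 + 6*j^3 + 41*j^2 - 23*j - 7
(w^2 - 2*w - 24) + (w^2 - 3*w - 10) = 2*w^2 - 5*w - 34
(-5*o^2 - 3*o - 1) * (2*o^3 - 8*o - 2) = -10*o^5 - 6*o^4 + 38*o^3 + 34*o^2 + 14*o + 2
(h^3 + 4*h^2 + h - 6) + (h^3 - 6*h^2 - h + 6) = 2*h^3 - 2*h^2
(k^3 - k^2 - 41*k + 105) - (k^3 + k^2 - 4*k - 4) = -2*k^2 - 37*k + 109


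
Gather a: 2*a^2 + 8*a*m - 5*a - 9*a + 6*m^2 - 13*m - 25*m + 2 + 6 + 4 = 2*a^2 + a*(8*m - 14) + 6*m^2 - 38*m + 12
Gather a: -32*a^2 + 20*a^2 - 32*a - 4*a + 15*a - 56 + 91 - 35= -12*a^2 - 21*a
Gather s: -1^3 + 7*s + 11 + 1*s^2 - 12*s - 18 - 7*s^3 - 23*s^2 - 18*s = -7*s^3 - 22*s^2 - 23*s - 8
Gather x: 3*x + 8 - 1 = 3*x + 7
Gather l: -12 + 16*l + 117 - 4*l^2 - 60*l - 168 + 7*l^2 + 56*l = 3*l^2 + 12*l - 63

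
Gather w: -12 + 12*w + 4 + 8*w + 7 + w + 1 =21*w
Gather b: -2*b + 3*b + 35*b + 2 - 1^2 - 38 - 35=36*b - 72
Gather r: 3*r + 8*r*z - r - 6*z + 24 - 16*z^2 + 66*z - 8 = r*(8*z + 2) - 16*z^2 + 60*z + 16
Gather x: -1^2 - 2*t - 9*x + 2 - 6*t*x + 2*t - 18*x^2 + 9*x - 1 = -6*t*x - 18*x^2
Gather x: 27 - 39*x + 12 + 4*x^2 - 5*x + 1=4*x^2 - 44*x + 40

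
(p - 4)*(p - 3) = p^2 - 7*p + 12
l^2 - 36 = (l - 6)*(l + 6)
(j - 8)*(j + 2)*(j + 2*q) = j^3 + 2*j^2*q - 6*j^2 - 12*j*q - 16*j - 32*q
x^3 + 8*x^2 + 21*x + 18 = (x + 2)*(x + 3)^2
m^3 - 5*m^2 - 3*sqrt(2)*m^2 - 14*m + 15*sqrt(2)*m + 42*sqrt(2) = (m - 7)*(m + 2)*(m - 3*sqrt(2))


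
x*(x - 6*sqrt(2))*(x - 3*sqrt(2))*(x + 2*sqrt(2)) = x^4 - 7*sqrt(2)*x^3 + 72*sqrt(2)*x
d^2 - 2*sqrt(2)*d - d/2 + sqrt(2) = (d - 1/2)*(d - 2*sqrt(2))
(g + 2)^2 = g^2 + 4*g + 4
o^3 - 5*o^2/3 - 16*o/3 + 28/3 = (o - 2)^2*(o + 7/3)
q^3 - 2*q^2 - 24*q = q*(q - 6)*(q + 4)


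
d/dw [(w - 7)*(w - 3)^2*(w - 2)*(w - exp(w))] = (w - 3)*((1 - exp(w))*(w - 7)*(w - 3)*(w - 2) + (w - 7)*(w - 3)*(w - exp(w)) + 2*(w - 7)*(w - 2)*(w - exp(w)) + (w - 3)*(w - 2)*(w - exp(w)))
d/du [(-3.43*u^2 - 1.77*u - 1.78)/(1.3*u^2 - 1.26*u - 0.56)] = (6.6228*u^2 + 8.4696*u - 1.2516)/(1.69*u^4 - 3.276*u^3 + 0.1316*u^2 + 1.4112*u + 0.3136)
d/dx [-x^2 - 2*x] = -2*x - 2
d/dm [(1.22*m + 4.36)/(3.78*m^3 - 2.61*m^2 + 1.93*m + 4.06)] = (-9.2232*m^3 - 46.2582*m^2 + 22.7592*m - 3.4616)/(14.2884*m^6 - 19.7316*m^5 + 21.4029*m^4 + 20.619*m^3 - 17.4683*m^2 + 15.6716*m + 16.4836)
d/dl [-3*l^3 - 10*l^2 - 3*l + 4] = -9*l^2 - 20*l - 3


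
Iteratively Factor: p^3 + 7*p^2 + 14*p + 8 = (p + 4)*(p^2 + 3*p + 2) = (p + 1)*(p + 4)*(p + 2)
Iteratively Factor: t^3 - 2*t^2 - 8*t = (t)*(t^2 - 2*t - 8) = t*(t - 4)*(t + 2)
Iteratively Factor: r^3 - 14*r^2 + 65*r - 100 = (r - 5)*(r^2 - 9*r + 20) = (r - 5)^2*(r - 4)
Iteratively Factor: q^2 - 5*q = (q - 5)*(q)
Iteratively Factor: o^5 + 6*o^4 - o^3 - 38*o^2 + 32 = (o - 2)*(o^4 + 8*o^3 + 15*o^2 - 8*o - 16) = (o - 2)*(o + 1)*(o^3 + 7*o^2 + 8*o - 16) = (o - 2)*(o + 1)*(o + 4)*(o^2 + 3*o - 4) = (o - 2)*(o + 1)*(o + 4)^2*(o - 1)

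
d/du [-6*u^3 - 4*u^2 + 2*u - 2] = -18*u^2 - 8*u + 2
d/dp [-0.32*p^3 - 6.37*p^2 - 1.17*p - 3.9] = -0.96*p^2 - 12.74*p - 1.17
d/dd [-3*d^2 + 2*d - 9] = 2 - 6*d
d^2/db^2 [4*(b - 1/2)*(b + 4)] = 8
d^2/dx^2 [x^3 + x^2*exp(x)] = x^2*exp(x) + 4*x*exp(x) + 6*x + 2*exp(x)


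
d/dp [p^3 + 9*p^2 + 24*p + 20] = 3*p^2 + 18*p + 24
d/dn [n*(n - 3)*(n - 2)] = 3*n^2 - 10*n + 6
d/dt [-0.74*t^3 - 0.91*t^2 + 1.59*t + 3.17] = -2.22*t^2 - 1.82*t + 1.59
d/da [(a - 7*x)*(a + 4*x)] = 2*a - 3*x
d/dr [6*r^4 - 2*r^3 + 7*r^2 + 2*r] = 24*r^3 - 6*r^2 + 14*r + 2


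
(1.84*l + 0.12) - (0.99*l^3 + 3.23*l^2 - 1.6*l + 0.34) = -0.99*l^3 - 3.23*l^2 + 3.44*l - 0.22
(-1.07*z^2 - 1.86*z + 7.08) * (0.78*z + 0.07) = -0.8346*z^3 - 1.5257*z^2 + 5.3922*z + 0.4956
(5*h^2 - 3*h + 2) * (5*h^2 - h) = 25*h^4 - 20*h^3 + 13*h^2 - 2*h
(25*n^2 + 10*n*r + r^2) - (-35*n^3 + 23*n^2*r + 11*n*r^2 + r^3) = 35*n^3 - 23*n^2*r + 25*n^2 - 11*n*r^2 + 10*n*r - r^3 + r^2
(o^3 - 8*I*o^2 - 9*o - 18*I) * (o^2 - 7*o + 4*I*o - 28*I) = o^5 - 7*o^4 - 4*I*o^4 + 23*o^3 + 28*I*o^3 - 161*o^2 - 54*I*o^2 + 72*o + 378*I*o - 504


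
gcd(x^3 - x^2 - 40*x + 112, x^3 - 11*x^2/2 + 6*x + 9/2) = 1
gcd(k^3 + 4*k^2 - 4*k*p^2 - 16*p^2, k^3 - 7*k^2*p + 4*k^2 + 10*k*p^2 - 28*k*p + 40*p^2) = -k^2 + 2*k*p - 4*k + 8*p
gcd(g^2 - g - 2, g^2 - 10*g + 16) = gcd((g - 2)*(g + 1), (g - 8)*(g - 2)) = g - 2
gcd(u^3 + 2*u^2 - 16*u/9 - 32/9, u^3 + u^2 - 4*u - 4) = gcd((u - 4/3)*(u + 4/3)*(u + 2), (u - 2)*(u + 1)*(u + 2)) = u + 2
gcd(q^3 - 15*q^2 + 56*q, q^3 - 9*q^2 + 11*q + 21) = q - 7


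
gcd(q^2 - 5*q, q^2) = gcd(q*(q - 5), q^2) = q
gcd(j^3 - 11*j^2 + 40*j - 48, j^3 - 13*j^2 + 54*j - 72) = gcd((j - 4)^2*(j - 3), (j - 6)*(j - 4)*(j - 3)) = j^2 - 7*j + 12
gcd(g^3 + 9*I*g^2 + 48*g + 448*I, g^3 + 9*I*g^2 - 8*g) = g + 8*I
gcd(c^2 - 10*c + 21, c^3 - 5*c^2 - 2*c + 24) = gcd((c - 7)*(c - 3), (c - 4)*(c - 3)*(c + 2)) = c - 3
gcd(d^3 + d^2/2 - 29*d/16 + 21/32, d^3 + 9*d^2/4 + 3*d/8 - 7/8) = d^2 + 5*d/4 - 7/8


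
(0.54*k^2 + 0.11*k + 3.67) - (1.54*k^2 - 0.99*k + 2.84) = -1.0*k^2 + 1.1*k + 0.83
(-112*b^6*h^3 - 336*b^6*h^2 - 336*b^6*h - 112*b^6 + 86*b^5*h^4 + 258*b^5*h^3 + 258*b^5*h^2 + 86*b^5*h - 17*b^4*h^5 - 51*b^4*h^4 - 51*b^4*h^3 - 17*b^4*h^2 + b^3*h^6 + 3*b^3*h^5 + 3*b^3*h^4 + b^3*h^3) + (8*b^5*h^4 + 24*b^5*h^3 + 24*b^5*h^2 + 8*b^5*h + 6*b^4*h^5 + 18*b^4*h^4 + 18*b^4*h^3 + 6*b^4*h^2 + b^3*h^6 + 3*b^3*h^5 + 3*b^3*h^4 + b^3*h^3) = -112*b^6*h^3 - 336*b^6*h^2 - 336*b^6*h - 112*b^6 + 94*b^5*h^4 + 282*b^5*h^3 + 282*b^5*h^2 + 94*b^5*h - 11*b^4*h^5 - 33*b^4*h^4 - 33*b^4*h^3 - 11*b^4*h^2 + 2*b^3*h^6 + 6*b^3*h^5 + 6*b^3*h^4 + 2*b^3*h^3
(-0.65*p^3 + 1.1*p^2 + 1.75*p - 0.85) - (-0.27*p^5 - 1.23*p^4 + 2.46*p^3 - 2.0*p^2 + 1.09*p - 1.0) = 0.27*p^5 + 1.23*p^4 - 3.11*p^3 + 3.1*p^2 + 0.66*p + 0.15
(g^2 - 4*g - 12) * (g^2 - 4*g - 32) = g^4 - 8*g^3 - 28*g^2 + 176*g + 384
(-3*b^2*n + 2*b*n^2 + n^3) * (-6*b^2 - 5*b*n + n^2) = 18*b^4*n + 3*b^3*n^2 - 19*b^2*n^3 - 3*b*n^4 + n^5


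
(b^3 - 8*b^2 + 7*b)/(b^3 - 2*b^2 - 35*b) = (b - 1)/(b + 5)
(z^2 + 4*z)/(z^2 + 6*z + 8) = z/(z + 2)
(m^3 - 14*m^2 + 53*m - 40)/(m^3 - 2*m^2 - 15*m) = (m^2 - 9*m + 8)/(m*(m + 3))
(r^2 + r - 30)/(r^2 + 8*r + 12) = (r - 5)/(r + 2)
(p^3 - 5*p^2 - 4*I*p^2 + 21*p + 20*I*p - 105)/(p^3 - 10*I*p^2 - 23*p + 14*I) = (p^2 + p*(-5 + 3*I) - 15*I)/(p^2 - 3*I*p - 2)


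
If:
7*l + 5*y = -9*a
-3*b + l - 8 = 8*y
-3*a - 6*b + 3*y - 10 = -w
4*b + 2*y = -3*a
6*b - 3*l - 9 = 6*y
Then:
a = -94/105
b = 9/7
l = 71/35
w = 131/7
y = -43/35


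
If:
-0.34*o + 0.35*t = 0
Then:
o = 1.02941176470588*t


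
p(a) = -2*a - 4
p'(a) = -2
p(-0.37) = -3.26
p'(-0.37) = -2.00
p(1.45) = -6.90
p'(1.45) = -2.00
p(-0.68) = -2.64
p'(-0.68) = -2.00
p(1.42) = -6.84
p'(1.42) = -2.00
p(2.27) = -8.54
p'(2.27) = -2.00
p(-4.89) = 5.78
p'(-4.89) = -2.00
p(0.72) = -5.44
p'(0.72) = -2.00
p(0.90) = -5.80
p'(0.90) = -2.00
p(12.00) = -28.00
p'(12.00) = -2.00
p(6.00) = -16.00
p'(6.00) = -2.00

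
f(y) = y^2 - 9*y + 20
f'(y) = 2*y - 9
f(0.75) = 13.81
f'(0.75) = -7.50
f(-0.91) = 29.02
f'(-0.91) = -10.82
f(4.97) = -0.03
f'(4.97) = 0.94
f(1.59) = 8.22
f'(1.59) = -5.82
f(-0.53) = 25.05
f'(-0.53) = -10.06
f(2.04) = 5.80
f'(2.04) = -4.92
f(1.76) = 7.26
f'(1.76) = -5.48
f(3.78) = 0.27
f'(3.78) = -1.44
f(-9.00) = 182.00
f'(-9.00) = -27.00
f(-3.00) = 56.00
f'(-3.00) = -15.00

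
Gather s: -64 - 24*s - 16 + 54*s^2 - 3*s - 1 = 54*s^2 - 27*s - 81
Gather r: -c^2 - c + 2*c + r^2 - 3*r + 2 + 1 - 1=-c^2 + c + r^2 - 3*r + 2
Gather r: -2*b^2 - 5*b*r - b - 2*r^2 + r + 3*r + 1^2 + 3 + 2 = -2*b^2 - b - 2*r^2 + r*(4 - 5*b) + 6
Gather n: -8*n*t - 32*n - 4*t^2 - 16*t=n*(-8*t - 32) - 4*t^2 - 16*t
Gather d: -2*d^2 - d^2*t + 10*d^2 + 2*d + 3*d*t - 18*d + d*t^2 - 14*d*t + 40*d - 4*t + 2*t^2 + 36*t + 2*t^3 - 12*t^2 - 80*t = d^2*(8 - t) + d*(t^2 - 11*t + 24) + 2*t^3 - 10*t^2 - 48*t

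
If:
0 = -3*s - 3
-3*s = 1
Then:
No Solution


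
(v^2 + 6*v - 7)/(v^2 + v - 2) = (v + 7)/(v + 2)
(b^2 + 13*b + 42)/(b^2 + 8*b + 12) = (b + 7)/(b + 2)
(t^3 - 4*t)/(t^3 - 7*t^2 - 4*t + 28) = t/(t - 7)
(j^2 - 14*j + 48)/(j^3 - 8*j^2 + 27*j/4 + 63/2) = 4*(j - 8)/(4*j^2 - 8*j - 21)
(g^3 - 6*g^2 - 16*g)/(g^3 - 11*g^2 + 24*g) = (g + 2)/(g - 3)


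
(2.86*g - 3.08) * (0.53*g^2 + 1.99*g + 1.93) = 1.5158*g^3 + 4.059*g^2 - 0.609400000000001*g - 5.9444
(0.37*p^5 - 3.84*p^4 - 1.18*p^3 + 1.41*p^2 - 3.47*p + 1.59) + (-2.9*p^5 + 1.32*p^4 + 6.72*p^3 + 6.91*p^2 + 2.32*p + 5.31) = -2.53*p^5 - 2.52*p^4 + 5.54*p^3 + 8.32*p^2 - 1.15*p + 6.9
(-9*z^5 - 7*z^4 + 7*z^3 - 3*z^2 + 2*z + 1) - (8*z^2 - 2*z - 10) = -9*z^5 - 7*z^4 + 7*z^3 - 11*z^2 + 4*z + 11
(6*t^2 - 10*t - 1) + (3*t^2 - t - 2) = 9*t^2 - 11*t - 3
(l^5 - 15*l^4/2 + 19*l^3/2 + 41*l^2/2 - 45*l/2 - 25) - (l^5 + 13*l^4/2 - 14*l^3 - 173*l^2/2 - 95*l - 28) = -14*l^4 + 47*l^3/2 + 107*l^2 + 145*l/2 + 3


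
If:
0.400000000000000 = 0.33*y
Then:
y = 1.21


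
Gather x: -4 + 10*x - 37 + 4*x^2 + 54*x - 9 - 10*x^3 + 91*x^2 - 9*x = -10*x^3 + 95*x^2 + 55*x - 50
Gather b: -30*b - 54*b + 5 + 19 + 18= 42 - 84*b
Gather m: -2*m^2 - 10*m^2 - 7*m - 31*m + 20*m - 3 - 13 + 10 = -12*m^2 - 18*m - 6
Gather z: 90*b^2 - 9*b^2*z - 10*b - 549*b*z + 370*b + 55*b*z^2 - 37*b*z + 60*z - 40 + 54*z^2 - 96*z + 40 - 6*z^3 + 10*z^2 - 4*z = 90*b^2 + 360*b - 6*z^3 + z^2*(55*b + 64) + z*(-9*b^2 - 586*b - 40)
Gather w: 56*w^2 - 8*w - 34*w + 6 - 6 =56*w^2 - 42*w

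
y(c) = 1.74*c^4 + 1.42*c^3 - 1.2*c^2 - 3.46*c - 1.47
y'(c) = 6.96*c^3 + 4.26*c^2 - 2.4*c - 3.46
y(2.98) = 152.36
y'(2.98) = 211.41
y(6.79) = 4062.76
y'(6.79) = 2355.45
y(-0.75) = 0.40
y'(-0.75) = -2.20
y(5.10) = 1315.18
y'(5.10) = 1018.35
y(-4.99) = 888.30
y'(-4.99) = -750.20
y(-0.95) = 0.93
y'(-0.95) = -3.30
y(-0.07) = -1.23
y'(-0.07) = -3.27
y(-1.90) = 13.71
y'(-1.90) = -31.26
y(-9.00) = 10313.43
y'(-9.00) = -4710.64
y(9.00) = 12321.51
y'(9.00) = 5393.84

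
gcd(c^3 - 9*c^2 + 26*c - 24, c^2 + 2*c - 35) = 1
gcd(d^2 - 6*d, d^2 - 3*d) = d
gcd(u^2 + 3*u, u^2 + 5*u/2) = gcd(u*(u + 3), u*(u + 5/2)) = u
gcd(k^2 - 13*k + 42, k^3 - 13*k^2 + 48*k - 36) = k - 6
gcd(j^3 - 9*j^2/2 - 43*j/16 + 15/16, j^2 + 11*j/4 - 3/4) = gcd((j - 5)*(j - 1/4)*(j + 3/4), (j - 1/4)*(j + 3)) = j - 1/4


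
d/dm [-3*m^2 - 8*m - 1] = -6*m - 8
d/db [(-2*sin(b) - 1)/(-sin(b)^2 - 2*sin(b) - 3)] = 2*(-sin(b) + cos(b)^2 + 1)*cos(b)/(sin(b)^2 + 2*sin(b) + 3)^2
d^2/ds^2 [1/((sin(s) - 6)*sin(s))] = 2*(-2*sin(s) + 9 - 15/sin(s) - 18/sin(s)^2 + 36/sin(s)^3)/(sin(s) - 6)^3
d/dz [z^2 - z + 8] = 2*z - 1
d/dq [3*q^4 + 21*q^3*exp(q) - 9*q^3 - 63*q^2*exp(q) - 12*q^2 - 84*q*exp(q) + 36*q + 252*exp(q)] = 21*q^3*exp(q) + 12*q^3 - 27*q^2 - 210*q*exp(q) - 24*q + 168*exp(q) + 36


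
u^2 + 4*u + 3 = (u + 1)*(u + 3)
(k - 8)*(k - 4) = k^2 - 12*k + 32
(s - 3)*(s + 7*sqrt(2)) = s^2 - 3*s + 7*sqrt(2)*s - 21*sqrt(2)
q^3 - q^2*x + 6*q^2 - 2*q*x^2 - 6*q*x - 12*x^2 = (q + 6)*(q - 2*x)*(q + x)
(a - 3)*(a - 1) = a^2 - 4*a + 3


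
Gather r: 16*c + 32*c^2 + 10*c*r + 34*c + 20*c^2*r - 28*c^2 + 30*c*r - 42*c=4*c^2 + 8*c + r*(20*c^2 + 40*c)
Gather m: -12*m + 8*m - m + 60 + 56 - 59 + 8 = 65 - 5*m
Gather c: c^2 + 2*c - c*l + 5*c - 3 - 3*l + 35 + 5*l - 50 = c^2 + c*(7 - l) + 2*l - 18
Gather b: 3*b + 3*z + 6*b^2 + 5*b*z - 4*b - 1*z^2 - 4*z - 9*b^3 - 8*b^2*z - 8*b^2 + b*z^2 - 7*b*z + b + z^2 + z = -9*b^3 + b^2*(-8*z - 2) + b*(z^2 - 2*z)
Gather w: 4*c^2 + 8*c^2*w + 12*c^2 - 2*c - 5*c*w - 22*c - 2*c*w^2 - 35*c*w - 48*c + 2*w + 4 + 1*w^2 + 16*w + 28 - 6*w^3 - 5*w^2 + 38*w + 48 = 16*c^2 - 72*c - 6*w^3 + w^2*(-2*c - 4) + w*(8*c^2 - 40*c + 56) + 80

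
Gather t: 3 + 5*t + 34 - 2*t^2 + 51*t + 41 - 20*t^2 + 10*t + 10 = -22*t^2 + 66*t + 88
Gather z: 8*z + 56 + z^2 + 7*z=z^2 + 15*z + 56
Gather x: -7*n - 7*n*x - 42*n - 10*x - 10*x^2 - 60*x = -49*n - 10*x^2 + x*(-7*n - 70)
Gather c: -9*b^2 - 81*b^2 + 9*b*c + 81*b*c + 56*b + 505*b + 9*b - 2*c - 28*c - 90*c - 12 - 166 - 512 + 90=-90*b^2 + 570*b + c*(90*b - 120) - 600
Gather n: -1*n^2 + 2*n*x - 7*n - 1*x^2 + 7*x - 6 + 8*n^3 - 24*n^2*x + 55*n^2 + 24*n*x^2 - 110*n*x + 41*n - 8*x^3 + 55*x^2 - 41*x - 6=8*n^3 + n^2*(54 - 24*x) + n*(24*x^2 - 108*x + 34) - 8*x^3 + 54*x^2 - 34*x - 12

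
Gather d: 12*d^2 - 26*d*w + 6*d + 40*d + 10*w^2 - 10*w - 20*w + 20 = 12*d^2 + d*(46 - 26*w) + 10*w^2 - 30*w + 20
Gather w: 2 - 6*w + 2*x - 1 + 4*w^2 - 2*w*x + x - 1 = 4*w^2 + w*(-2*x - 6) + 3*x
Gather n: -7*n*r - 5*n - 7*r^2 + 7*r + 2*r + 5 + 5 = n*(-7*r - 5) - 7*r^2 + 9*r + 10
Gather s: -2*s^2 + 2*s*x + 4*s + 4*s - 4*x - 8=-2*s^2 + s*(2*x + 8) - 4*x - 8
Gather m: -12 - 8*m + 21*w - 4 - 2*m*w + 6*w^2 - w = m*(-2*w - 8) + 6*w^2 + 20*w - 16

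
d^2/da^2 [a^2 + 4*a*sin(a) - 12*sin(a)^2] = -4*a*sin(a) + 48*sin(a)^2 + 8*cos(a) - 22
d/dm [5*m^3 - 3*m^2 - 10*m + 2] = 15*m^2 - 6*m - 10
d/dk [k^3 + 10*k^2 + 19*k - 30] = 3*k^2 + 20*k + 19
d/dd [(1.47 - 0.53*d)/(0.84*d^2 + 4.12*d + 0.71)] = (0.4452*d^2 - 2.4696*d - 6.4327)/(0.7056*d^4 + 6.9216*d^3 + 18.1672*d^2 + 5.8504*d + 0.5041)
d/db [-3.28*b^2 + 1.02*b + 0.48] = 1.02 - 6.56*b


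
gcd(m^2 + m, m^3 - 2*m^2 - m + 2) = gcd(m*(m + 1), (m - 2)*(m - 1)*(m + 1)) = m + 1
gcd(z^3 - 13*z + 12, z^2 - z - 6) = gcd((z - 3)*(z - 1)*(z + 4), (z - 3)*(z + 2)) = z - 3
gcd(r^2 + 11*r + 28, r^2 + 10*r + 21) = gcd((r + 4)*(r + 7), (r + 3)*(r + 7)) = r + 7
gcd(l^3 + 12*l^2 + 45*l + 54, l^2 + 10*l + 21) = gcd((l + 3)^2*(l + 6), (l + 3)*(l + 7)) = l + 3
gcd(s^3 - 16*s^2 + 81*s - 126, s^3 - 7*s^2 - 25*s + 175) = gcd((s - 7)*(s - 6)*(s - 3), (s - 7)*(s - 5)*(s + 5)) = s - 7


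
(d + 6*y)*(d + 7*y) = d^2 + 13*d*y + 42*y^2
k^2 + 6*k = k*(k + 6)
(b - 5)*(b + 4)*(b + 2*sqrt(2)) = b^3 - b^2 + 2*sqrt(2)*b^2 - 20*b - 2*sqrt(2)*b - 40*sqrt(2)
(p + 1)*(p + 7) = p^2 + 8*p + 7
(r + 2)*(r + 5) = r^2 + 7*r + 10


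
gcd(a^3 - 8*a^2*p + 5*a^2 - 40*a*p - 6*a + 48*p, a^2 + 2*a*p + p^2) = 1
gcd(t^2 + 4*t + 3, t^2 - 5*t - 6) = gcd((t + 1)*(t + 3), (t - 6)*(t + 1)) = t + 1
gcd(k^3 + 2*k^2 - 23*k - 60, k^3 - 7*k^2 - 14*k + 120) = k^2 - k - 20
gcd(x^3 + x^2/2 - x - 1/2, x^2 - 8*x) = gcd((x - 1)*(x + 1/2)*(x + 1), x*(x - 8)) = 1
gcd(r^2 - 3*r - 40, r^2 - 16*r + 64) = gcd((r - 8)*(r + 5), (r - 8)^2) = r - 8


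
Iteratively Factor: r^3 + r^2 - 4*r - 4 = (r - 2)*(r^2 + 3*r + 2) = (r - 2)*(r + 2)*(r + 1)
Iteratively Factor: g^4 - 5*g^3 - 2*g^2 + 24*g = (g - 4)*(g^3 - g^2 - 6*g) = (g - 4)*(g + 2)*(g^2 - 3*g) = g*(g - 4)*(g + 2)*(g - 3)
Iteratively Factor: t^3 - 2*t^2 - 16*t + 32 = (t - 2)*(t^2 - 16) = (t - 4)*(t - 2)*(t + 4)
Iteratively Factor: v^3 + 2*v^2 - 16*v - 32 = (v + 4)*(v^2 - 2*v - 8) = (v + 2)*(v + 4)*(v - 4)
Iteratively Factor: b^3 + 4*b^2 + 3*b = (b + 1)*(b^2 + 3*b) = b*(b + 1)*(b + 3)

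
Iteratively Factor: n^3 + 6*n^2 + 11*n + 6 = (n + 2)*(n^2 + 4*n + 3) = (n + 1)*(n + 2)*(n + 3)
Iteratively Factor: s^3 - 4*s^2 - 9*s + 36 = (s - 3)*(s^2 - s - 12) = (s - 3)*(s + 3)*(s - 4)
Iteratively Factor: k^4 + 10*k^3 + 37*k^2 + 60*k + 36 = (k + 2)*(k^3 + 8*k^2 + 21*k + 18) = (k + 2)^2*(k^2 + 6*k + 9) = (k + 2)^2*(k + 3)*(k + 3)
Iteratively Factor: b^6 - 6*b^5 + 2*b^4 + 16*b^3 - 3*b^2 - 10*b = (b)*(b^5 - 6*b^4 + 2*b^3 + 16*b^2 - 3*b - 10) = b*(b - 1)*(b^4 - 5*b^3 - 3*b^2 + 13*b + 10) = b*(b - 5)*(b - 1)*(b^3 - 3*b - 2) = b*(b - 5)*(b - 2)*(b - 1)*(b^2 + 2*b + 1) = b*(b - 5)*(b - 2)*(b - 1)*(b + 1)*(b + 1)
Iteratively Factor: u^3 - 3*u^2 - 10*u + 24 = (u + 3)*(u^2 - 6*u + 8) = (u - 2)*(u + 3)*(u - 4)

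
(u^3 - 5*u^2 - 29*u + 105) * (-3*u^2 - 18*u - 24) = -3*u^5 - 3*u^4 + 153*u^3 + 327*u^2 - 1194*u - 2520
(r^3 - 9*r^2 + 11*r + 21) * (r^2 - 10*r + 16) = r^5 - 19*r^4 + 117*r^3 - 233*r^2 - 34*r + 336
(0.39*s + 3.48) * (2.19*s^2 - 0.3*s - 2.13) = 0.8541*s^3 + 7.5042*s^2 - 1.8747*s - 7.4124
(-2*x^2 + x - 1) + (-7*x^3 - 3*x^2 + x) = -7*x^3 - 5*x^2 + 2*x - 1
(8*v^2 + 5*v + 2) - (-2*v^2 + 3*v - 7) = 10*v^2 + 2*v + 9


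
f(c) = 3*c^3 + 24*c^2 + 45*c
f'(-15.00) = 1350.00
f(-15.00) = -5400.00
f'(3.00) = 270.00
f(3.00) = 432.00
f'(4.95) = 503.12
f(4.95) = 1174.67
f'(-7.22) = 167.60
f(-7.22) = -202.92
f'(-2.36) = -18.15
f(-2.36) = -11.96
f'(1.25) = 119.06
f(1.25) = 99.61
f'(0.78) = 87.92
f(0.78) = 51.13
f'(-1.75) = -11.44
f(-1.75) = -21.33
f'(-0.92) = 8.46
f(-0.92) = -23.42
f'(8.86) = 1176.78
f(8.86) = 4369.21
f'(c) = 9*c^2 + 48*c + 45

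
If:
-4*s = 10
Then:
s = -5/2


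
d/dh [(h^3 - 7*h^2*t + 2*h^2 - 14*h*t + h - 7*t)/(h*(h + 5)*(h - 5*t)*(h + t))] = (h*(h + 5)*(h - 5*t)*(h + t)*(3*h^2 - 14*h*t + 4*h - 14*t + 1) + h*(h + 5)*(h - 5*t)*(-h^3 + 7*h^2*t - 2*h^2 + 14*h*t - h + 7*t) + h*(h + 5)*(h + t)*(-h^3 + 7*h^2*t - 2*h^2 + 14*h*t - h + 7*t) + h*(h - 5*t)*(h + t)*(-h^3 + 7*h^2*t - 2*h^2 + 14*h*t - h + 7*t) + (h + 5)*(h - 5*t)*(h + t)*(-h^3 + 7*h^2*t - 2*h^2 + 14*h*t - h + 7*t))/(h^2*(h + 5)^2*(h - 5*t)^2*(h + t)^2)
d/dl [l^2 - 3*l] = 2*l - 3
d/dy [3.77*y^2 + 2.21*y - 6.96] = 7.54*y + 2.21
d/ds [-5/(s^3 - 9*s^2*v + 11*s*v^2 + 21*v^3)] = 5*(3*s^2 - 18*s*v + 11*v^2)/(s^3 - 9*s^2*v + 11*s*v^2 + 21*v^3)^2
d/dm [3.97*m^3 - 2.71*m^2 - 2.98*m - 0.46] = 11.91*m^2 - 5.42*m - 2.98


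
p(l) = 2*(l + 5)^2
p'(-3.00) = 8.00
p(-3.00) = 8.00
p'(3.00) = 32.00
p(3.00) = 128.00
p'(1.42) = 25.68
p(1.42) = 82.43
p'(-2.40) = 10.40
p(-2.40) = 13.52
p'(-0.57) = 17.72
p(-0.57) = 39.25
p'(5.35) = 41.40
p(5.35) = 214.24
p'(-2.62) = 9.52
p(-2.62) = 11.33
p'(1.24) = 24.96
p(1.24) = 77.88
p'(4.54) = 38.16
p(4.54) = 182.02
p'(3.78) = 35.12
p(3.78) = 154.18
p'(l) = 4*l + 20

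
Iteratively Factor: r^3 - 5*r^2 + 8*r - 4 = (r - 2)*(r^2 - 3*r + 2) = (r - 2)^2*(r - 1)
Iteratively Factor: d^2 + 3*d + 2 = (d + 2)*(d + 1)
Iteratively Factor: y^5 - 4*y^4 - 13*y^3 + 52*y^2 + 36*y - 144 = (y - 4)*(y^4 - 13*y^2 + 36) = (y - 4)*(y - 2)*(y^3 + 2*y^2 - 9*y - 18) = (y - 4)*(y - 2)*(y + 2)*(y^2 - 9) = (y - 4)*(y - 2)*(y + 2)*(y + 3)*(y - 3)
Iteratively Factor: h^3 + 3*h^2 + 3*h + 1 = (h + 1)*(h^2 + 2*h + 1) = (h + 1)^2*(h + 1)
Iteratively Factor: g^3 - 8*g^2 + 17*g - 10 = (g - 1)*(g^2 - 7*g + 10) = (g - 5)*(g - 1)*(g - 2)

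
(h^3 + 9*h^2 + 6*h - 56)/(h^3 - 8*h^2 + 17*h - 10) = (h^2 + 11*h + 28)/(h^2 - 6*h + 5)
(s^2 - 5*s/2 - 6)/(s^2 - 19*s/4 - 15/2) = 2*(-2*s^2 + 5*s + 12)/(-4*s^2 + 19*s + 30)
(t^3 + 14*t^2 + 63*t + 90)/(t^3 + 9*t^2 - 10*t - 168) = (t^2 + 8*t + 15)/(t^2 + 3*t - 28)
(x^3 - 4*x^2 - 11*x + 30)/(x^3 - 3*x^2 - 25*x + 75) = (x^2 + x - 6)/(x^2 + 2*x - 15)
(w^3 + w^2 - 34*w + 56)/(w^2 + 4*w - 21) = (w^2 - 6*w + 8)/(w - 3)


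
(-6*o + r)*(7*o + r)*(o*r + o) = -42*o^3*r - 42*o^3 + o^2*r^2 + o^2*r + o*r^3 + o*r^2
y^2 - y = y*(y - 1)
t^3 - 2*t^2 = t^2*(t - 2)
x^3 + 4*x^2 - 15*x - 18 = (x - 3)*(x + 1)*(x + 6)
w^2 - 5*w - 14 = (w - 7)*(w + 2)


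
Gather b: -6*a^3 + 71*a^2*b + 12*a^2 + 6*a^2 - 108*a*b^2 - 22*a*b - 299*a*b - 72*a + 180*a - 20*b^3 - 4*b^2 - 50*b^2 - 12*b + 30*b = -6*a^3 + 18*a^2 + 108*a - 20*b^3 + b^2*(-108*a - 54) + b*(71*a^2 - 321*a + 18)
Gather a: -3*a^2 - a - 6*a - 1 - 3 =-3*a^2 - 7*a - 4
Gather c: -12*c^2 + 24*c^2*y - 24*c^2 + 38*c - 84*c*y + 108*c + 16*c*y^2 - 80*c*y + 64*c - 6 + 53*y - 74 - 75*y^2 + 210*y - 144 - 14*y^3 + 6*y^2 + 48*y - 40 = c^2*(24*y - 36) + c*(16*y^2 - 164*y + 210) - 14*y^3 - 69*y^2 + 311*y - 264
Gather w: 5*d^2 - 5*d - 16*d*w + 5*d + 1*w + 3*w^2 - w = 5*d^2 - 16*d*w + 3*w^2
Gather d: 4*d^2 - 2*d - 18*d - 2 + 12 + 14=4*d^2 - 20*d + 24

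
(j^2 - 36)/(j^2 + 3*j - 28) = (j^2 - 36)/(j^2 + 3*j - 28)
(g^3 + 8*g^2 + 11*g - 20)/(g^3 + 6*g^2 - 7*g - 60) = (g - 1)/(g - 3)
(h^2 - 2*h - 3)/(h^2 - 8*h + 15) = (h + 1)/(h - 5)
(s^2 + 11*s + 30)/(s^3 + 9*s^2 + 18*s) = (s + 5)/(s*(s + 3))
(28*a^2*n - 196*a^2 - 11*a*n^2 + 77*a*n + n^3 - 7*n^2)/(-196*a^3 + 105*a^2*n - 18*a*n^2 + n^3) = (7 - n)/(7*a - n)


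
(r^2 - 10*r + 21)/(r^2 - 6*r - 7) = (r - 3)/(r + 1)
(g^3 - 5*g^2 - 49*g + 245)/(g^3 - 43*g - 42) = (g^2 + 2*g - 35)/(g^2 + 7*g + 6)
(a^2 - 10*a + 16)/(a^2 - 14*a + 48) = (a - 2)/(a - 6)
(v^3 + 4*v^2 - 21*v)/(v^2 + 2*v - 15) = v*(v + 7)/(v + 5)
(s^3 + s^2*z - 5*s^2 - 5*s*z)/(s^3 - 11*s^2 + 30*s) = (s + z)/(s - 6)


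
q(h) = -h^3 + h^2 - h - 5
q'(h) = -3*h^2 + 2*h - 1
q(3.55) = -40.69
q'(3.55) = -31.71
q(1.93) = -10.39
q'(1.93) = -8.31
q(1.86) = -9.84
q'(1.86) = -7.66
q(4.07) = -59.92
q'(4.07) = -42.55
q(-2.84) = 28.81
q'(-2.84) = -30.88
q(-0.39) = -4.40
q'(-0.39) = -2.24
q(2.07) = -11.65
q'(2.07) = -9.71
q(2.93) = -24.50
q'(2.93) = -20.89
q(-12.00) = 1879.00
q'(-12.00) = -457.00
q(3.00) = -26.00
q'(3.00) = -22.00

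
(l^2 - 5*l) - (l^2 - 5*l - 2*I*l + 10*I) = 2*I*l - 10*I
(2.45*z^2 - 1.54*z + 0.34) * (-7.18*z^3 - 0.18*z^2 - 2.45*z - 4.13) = -17.591*z^5 + 10.6162*z^4 - 8.1665*z^3 - 6.4067*z^2 + 5.5272*z - 1.4042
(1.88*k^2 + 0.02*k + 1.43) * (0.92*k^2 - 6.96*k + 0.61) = 1.7296*k^4 - 13.0664*k^3 + 2.3232*k^2 - 9.9406*k + 0.8723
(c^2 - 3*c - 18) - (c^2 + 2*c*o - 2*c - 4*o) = -2*c*o - c + 4*o - 18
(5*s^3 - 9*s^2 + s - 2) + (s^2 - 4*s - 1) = 5*s^3 - 8*s^2 - 3*s - 3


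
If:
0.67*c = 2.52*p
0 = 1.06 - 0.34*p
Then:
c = 11.73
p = 3.12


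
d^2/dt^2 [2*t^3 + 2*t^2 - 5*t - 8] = 12*t + 4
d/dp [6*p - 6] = 6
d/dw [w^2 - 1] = 2*w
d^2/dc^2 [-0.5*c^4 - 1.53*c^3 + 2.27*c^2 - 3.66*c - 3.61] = -6.0*c^2 - 9.18*c + 4.54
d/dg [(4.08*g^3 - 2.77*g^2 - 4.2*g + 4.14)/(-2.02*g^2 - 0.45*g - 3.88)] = (-8.2416*g^4 - 3.672*g^3 - 54.7287*g^2 + 38.2208*g + 18.159)/(4.0804*g^4 + 1.818*g^3 + 15.8777*g^2 + 3.492*g + 15.0544)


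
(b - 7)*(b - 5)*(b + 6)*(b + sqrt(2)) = b^4 - 6*b^3 + sqrt(2)*b^3 - 37*b^2 - 6*sqrt(2)*b^2 - 37*sqrt(2)*b + 210*b + 210*sqrt(2)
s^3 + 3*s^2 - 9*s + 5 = (s - 1)^2*(s + 5)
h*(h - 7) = h^2 - 7*h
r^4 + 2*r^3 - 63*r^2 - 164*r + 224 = (r - 8)*(r - 1)*(r + 4)*(r + 7)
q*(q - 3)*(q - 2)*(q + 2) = q^4 - 3*q^3 - 4*q^2 + 12*q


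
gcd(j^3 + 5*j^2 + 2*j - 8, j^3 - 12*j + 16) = j + 4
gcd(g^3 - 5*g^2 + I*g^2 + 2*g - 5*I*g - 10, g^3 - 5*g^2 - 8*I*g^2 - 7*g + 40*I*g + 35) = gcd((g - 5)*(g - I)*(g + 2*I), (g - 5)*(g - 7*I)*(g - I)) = g^2 + g*(-5 - I) + 5*I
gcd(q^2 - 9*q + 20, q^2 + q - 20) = q - 4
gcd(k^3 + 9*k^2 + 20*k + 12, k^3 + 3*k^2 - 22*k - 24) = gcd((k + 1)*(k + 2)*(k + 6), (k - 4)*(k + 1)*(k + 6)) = k^2 + 7*k + 6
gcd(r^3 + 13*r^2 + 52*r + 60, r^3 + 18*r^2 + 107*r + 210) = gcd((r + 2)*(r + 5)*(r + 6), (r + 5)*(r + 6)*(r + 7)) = r^2 + 11*r + 30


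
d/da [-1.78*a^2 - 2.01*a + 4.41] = -3.56*a - 2.01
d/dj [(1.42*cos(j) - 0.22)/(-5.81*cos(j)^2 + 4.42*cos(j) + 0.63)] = (-8.2502*cos(j)^2 + 2.5564*cos(j) - 1.867)*sin(j)/(33.7561*cos(j)^4 - 51.3604*cos(j)^3 + 12.2158*cos(j)^2 + 5.5692*cos(j) + 0.3969)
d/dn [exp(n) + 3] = exp(n)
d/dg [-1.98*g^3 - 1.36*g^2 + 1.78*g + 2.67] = -5.94*g^2 - 2.72*g + 1.78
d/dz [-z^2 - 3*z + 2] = -2*z - 3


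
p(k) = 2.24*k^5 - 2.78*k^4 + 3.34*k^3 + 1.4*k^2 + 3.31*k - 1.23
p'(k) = 11.2*k^4 - 11.12*k^3 + 10.02*k^2 + 2.8*k + 3.31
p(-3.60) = -1972.21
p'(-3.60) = 2523.07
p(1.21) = 10.59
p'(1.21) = 25.68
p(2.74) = 276.30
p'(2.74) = 488.74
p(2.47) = 168.28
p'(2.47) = 320.66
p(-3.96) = -3064.77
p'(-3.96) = 3594.11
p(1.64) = 29.16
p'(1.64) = 66.82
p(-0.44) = -2.84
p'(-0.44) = 5.38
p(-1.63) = -62.77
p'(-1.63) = 152.59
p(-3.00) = -858.24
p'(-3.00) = 1292.53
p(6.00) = 14605.83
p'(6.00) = 12494.11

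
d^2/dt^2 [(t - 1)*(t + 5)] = 2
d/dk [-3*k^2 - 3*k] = -6*k - 3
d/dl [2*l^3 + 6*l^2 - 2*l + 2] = 6*l^2 + 12*l - 2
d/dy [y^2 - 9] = 2*y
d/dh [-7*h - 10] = -7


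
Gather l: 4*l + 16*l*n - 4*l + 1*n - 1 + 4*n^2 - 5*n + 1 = 16*l*n + 4*n^2 - 4*n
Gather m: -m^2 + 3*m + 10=-m^2 + 3*m + 10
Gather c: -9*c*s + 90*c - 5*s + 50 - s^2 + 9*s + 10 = c*(90 - 9*s) - s^2 + 4*s + 60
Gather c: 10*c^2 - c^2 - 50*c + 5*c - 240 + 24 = 9*c^2 - 45*c - 216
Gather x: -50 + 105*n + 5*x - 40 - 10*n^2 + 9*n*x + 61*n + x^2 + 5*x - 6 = -10*n^2 + 166*n + x^2 + x*(9*n + 10) - 96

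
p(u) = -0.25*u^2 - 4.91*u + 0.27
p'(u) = -0.5*u - 4.91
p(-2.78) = 11.99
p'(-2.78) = -3.52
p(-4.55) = 17.43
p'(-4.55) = -2.64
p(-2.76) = 11.92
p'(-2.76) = -3.53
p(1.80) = -9.38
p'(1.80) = -5.81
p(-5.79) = 20.32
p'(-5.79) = -2.02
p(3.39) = -19.25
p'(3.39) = -6.60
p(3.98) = -23.23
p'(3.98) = -6.90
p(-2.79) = 12.02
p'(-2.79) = -3.52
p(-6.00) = 20.73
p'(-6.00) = -1.91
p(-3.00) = 12.75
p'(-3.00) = -3.41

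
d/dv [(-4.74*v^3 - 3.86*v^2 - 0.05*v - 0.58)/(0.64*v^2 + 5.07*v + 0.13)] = (-3.0336*v^4 - 48.0636*v^3 - 21.3868*v^2 - 0.2612*v + 2.9341)/(0.4096*v^4 + 6.4896*v^3 + 25.8713*v^2 + 1.3182*v + 0.0169)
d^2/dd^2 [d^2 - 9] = 2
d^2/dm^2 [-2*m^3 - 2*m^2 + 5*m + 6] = -12*m - 4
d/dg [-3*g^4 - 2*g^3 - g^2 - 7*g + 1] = -12*g^3 - 6*g^2 - 2*g - 7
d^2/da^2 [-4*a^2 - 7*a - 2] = -8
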